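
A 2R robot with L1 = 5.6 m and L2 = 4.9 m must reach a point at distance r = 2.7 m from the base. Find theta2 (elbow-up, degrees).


cos(theta2) = (r^2 - L1^2 - L2^2) / (2*L1*L2)
cos(theta2) = (7.29 - 31.36 - 24.01) / 54.88
cos(theta2) = -0.876093
theta2 = 151.1746 degrees


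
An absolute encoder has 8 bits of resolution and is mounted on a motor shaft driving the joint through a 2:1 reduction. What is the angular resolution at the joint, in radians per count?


counts = 2^8 = 256
effective counts at joint = 256 * 2 = 512
resolution = 2*pi / 512
= 0.0123 rad/count


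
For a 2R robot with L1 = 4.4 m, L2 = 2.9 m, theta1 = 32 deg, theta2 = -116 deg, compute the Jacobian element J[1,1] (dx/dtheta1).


J[1,1] = -L1*sin(t1) - L2*sin(t1+t2)
= -4.4*sin(32) - 2.9*sin(-84)
= 0.5525


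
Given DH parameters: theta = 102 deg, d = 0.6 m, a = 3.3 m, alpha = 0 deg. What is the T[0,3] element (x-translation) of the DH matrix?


T[0,3] = a * cos(theta)
= 3.3 * cos(102 deg)
= 3.3 * -0.2079
= -0.6861


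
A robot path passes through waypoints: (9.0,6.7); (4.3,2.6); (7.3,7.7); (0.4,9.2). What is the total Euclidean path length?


Segment lengths:
  seg1 = sqrt((-4.7)^2 + (-4.1)^2) = 6.237
  seg2 = sqrt((3.0)^2 + (5.1)^2) = 5.9169
  seg3 = sqrt((-6.9)^2 + (1.5)^2) = 7.0612
Total = 19.2151


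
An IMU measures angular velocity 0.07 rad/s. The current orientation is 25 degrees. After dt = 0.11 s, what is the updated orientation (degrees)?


delta_theta = w * dt = 0.07 * 0.11 = 0.0077 rad
= 0.4412 deg
theta_new = 25 + 0.4412 = 25.4412 deg


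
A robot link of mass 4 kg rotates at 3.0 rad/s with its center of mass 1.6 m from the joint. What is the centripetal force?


F = m * omega^2 * r
= 4 * 3.0^2 * 1.6
= 4 * 9.0 * 1.6
= 57.6 N


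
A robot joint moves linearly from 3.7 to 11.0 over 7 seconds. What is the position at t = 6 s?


s = t/T = 6/7 = 0.8571
p(t) = p0 + (pf-p0)*s
= 3.7 + (11.0 - 3.7) * 0.8571
= 9.9571


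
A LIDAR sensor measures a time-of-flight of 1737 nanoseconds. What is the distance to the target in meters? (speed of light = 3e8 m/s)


tof = 1737 ns = 1.737e-06 s
dist = c * tof / 2
= 3e8 * 1.737e-06 / 2
= 260.55 m


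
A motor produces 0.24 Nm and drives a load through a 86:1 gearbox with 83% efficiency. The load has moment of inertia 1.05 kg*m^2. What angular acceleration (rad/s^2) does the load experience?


tau_out = tau_motor * N * eta
= 0.24 * 86 * 0.83 = 17.1312 Nm
alpha = tau_out / I = 17.1312 / 1.05
= 16.3154 rad/s^2


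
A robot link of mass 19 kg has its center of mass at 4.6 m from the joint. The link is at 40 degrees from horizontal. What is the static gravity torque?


tau = m*g*L*cos(angle)
= 19 * 9.81 * 4.6 * cos(40 deg)
= 19 * 9.81 * 4.6 * 0.766
= 656.8019 Nm


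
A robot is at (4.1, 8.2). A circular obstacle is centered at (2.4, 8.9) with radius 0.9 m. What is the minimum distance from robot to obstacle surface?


center_dist = sqrt((4.1-2.4)^2 + (8.2-8.9)^2)
= sqrt(2.89 + 0.49)
= 1.8385
min_dist = center_dist - radius = 1.8385 - 0.9 = 0.9385 m


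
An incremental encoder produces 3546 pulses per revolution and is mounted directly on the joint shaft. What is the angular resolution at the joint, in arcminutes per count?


counts per rev = 3546
resolution = 360*60 / 3546
= 6.0914 arcmin/count


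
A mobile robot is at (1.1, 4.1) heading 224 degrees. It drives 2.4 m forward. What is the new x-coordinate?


x_new = x0 + d*cos(theta)
= 1.1 + 2.4*cos(224)
= 1.1 + -1.7264
= -0.6264


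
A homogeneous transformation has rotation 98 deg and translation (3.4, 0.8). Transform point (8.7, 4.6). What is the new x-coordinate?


x' = cos(theta)*px - sin(theta)*py + tx
= -0.1392*8.7 - 0.9903*4.6 + 3.4
= -2.366


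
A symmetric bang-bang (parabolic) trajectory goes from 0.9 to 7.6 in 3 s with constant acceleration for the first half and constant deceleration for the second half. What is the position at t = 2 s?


Symmetric rest-to-rest: each phase covers (pf-p0)/2 in time T/2. 0.5*a*(T/2)^2 = (pf-p0)/2 => a = 4*(pf-p0)/T^2
a = 4*(7.6-0.9)/3^2 = 2.9778
t = 2 is in the deceleration phase (t > T/2).
p = pf - 0.5*a*(T-t)^2 = 7.6 - 0.5*2.9778*1^2
= 6.1111


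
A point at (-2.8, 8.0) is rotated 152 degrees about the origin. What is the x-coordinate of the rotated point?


x' = x*cos(theta) - y*sin(theta)
cos(152 deg) = -0.8829, sin(152 deg) = 0.4695
x' = -2.8 * -0.8829 - 8.0 * 0.4695
= 2.4723 - 3.7558
= -1.2835


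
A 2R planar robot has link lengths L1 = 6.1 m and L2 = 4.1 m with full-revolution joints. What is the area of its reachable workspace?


r_max = L1 + L2 = 10.2 m
r_min = |L1 - L2| = 2.0 m
Area = pi*(r_max^2 - r_min^2)
= pi*(104.04 - 4.0)
= pi * 100.04
= 314.2849 m^2


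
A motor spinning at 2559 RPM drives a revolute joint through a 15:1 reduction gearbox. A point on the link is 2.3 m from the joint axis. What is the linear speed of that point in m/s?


omega_motor = 2559 * 2*pi/60 = 267.9779 rad/s
omega_joint = omega_motor / 15 = 17.8652 rad/s
v = omega_joint * r = 17.8652 * 2.3
= 41.0899 m/s


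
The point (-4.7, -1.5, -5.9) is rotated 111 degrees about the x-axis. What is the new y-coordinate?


Rotation about x-axis: y' = y*cos(theta) - z*sin(theta)
= -1.5 * -0.3584 - -5.9 * 0.9336
= 6.0457


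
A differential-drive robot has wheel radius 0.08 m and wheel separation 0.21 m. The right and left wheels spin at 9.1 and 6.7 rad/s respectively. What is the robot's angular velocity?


vR = r*wR = 0.08*9.1 = 0.728 m/s
vL = r*wL = 0.08*6.7 = 0.536 m/s
v = (vR+vL)/2 = 0.632 m/s
omega = (vR-vL)/L = 0.9143 rad/s
angular velocity = 0.9143 rad/s


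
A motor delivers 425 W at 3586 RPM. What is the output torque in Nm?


omega = 3586 * 2*pi/60 = 375.525 rad/s
tau = P / omega = 425 / 375.525
= 1.1317 Nm


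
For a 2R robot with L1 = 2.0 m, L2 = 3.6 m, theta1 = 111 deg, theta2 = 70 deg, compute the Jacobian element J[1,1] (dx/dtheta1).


J[1,1] = -L1*sin(t1) - L2*sin(t1+t2)
= -2.0*sin(111) - 3.6*sin(181)
= -1.8043


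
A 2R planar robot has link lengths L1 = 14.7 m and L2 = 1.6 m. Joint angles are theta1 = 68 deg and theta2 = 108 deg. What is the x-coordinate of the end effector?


Convert angles to radians: theta1 = 1.1868, theta2 = 1.885
x = L1*cos(theta1) + L2*cos(theta1+theta2)
x = 5.5067 + -1.5961
x = 3.9106


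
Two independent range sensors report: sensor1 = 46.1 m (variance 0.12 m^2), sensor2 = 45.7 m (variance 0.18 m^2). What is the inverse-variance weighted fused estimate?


w1 = (1/var1) / (1/var1 + 1/var2)
   = 8.3333 / (8.3333 + 5.5556) = 0.6
w2 = 1 - w1 = 0.4
fused = w1*s1 + w2*s2 = 27.66 + 18.28
= 45.94 m


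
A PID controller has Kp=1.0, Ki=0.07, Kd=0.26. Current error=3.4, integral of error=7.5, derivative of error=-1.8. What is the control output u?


u = Kp*e + Ki*int(e) + Kd*de/dt
= 1.0*3.4 + 0.07*7.5 + 0.26*(-1.8)
= 3.4 + 0.525 + -0.468
= 3.457


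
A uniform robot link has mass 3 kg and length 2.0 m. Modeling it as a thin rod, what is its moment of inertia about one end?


I = (1/3) * m * L^2
= (1/3) * 3 * 2.0^2
= 0.333333 * 3 * 4.0
= 4.0 kg*m^2


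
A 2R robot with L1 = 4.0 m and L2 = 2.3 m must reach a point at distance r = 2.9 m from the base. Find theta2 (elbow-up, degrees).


cos(theta2) = (r^2 - L1^2 - L2^2) / (2*L1*L2)
cos(theta2) = (8.41 - 16.0 - 5.29) / 18.4
cos(theta2) = -0.7
theta2 = 134.427 degrees


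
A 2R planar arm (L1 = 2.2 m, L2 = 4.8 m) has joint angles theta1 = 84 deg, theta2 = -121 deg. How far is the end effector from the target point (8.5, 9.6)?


End effector via forward kinematics:
x = L1*cos(t1) + L2*cos(t1+t2) = 4.0634
y = L1*sin(t1) + L2*sin(t1+t2) = -0.7008
Distance to target:
d = sqrt((8.5 - 4.0634)^2 + (9.6 - -0.7008)^2)
= sqrt(19.6833 + 106.1057)
= 11.2156 m


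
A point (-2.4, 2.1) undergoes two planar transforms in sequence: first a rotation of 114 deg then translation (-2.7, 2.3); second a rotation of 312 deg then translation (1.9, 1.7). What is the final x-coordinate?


After transform 1:
x1 = cos(114)*-2.4 - sin(114)*2.1 + -2.7 = -3.6423
y1 = sin(114)*-2.4 + cos(114)*2.1 + 2.3 = -0.7467
After transform 2:
x2 = cos(312)*-3.6423 - sin(312)*-0.7467 + 1.9
= -1.092


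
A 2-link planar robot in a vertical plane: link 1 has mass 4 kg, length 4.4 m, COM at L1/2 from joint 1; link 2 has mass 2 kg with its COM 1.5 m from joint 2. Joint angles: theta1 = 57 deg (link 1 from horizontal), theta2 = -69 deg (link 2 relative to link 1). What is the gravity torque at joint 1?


Horizontal distance from joint 1 to link-1 COM:
  x_c1 = (L1/2)*cos(t1) = 2.2 * 0.5446 = 1.1982 m
Horizontal distance from joint 1 to link-2 COM:
  x_c2 = L1*cos(t1) + Lc2*cos(t1+t2)
       = 4.4*0.5446 + 1.5*0.9781 = 3.8636 m
tau1 = m1*g*x_c1 + m2*g*x_c2
     = 4*9.81*1.1982 + 2*9.81*3.8636
     = 47.0176 + 75.8045
     = 122.8221 Nm


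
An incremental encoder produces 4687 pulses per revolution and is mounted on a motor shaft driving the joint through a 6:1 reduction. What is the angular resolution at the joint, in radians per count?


counts per rev = 4687
effective counts at joint = 4687 * 6 = 28122
resolution = 2*pi / 28122
= 2.2343e-04 rad/count


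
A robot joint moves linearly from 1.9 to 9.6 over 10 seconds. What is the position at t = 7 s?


s = t/T = 7/10 = 0.7
p(t) = p0 + (pf-p0)*s
= 1.9 + (9.6 - 1.9) * 0.7
= 7.29


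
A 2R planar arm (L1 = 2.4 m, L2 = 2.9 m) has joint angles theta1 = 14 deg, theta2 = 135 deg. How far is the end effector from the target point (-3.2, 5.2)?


End effector via forward kinematics:
x = L1*cos(t1) + L2*cos(t1+t2) = -0.1571
y = L1*sin(t1) + L2*sin(t1+t2) = 2.0742
Distance to target:
d = sqrt((-3.2 - -0.1571)^2 + (5.2 - 2.0742)^2)
= sqrt(9.2594 + 9.7705)
= 4.3623 m


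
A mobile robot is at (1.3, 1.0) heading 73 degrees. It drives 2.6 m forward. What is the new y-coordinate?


y_new = y0 + d*sin(theta)
= 1.0 + 2.6*sin(73)
= 1.0 + 2.4864
= 3.4864


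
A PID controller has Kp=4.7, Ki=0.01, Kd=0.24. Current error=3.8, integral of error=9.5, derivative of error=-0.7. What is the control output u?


u = Kp*e + Ki*int(e) + Kd*de/dt
= 4.7*3.8 + 0.01*9.5 + 0.24*(-0.7)
= 17.86 + 0.095 + -0.168
= 17.787


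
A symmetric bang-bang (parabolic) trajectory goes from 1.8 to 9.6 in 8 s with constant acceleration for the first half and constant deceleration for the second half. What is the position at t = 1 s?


Symmetric rest-to-rest: each phase covers (pf-p0)/2 in time T/2. 0.5*a*(T/2)^2 = (pf-p0)/2 => a = 4*(pf-p0)/T^2
a = 4*(9.6-1.8)/8^2 = 0.4875
t = 1 is in the acceleration phase (t <= T/2).
p = p0 + 0.5*a*t^2 = 1.8 + 0.5*0.4875*1^2
= 2.0438


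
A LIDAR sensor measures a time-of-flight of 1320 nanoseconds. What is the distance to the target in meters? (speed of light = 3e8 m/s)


tof = 1320 ns = 1.32e-06 s
dist = c * tof / 2
= 3e8 * 1.32e-06 / 2
= 198.0 m


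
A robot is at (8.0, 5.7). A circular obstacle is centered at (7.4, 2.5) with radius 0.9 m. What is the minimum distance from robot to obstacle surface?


center_dist = sqrt((8.0-7.4)^2 + (5.7-2.5)^2)
= sqrt(0.36 + 10.24)
= 3.2558
min_dist = center_dist - radius = 3.2558 - 0.9 = 2.3558 m


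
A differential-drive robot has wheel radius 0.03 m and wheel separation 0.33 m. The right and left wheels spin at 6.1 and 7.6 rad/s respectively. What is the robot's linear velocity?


vR = r*wR = 0.03*6.1 = 0.183 m/s
vL = r*wL = 0.03*7.6 = 0.228 m/s
v = (vR+vL)/2 = 0.2055 m/s
omega = (vR-vL)/L = -0.1364 rad/s
linear velocity = 0.2055 m/s


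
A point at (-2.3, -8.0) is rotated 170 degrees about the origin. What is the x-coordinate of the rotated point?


x' = x*cos(theta) - y*sin(theta)
cos(170 deg) = -0.9848, sin(170 deg) = 0.1736
x' = -2.3 * -0.9848 - -8.0 * 0.1736
= 2.2651 - -1.3892
= 3.6542


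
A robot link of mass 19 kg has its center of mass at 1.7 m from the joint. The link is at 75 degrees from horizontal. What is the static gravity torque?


tau = m*g*L*cos(angle)
= 19 * 9.81 * 1.7 * cos(75 deg)
= 19 * 9.81 * 1.7 * 0.2588
= 82.0102 Nm


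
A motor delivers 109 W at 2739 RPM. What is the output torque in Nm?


omega = 2739 * 2*pi/60 = 286.8274 rad/s
tau = P / omega = 109 / 286.8274
= 0.38 Nm


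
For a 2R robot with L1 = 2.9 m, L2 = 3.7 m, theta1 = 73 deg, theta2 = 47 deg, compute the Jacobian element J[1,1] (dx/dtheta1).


J[1,1] = -L1*sin(t1) - L2*sin(t1+t2)
= -2.9*sin(73) - 3.7*sin(120)
= -5.9776


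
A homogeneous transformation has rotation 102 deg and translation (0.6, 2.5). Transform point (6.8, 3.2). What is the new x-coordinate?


x' = cos(theta)*px - sin(theta)*py + tx
= -0.2079*6.8 - 0.9781*3.2 + 0.6
= -3.9439


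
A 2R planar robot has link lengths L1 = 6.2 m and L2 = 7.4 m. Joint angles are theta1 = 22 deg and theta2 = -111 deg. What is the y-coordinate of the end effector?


Convert angles to radians: theta1 = 0.384, theta2 = -1.9373
y = L1*sin(theta1) + L2*sin(theta1+theta2)
y = 2.3226 + -7.3989
y = -5.0763


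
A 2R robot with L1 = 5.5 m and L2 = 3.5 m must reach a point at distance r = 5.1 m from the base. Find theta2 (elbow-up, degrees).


cos(theta2) = (r^2 - L1^2 - L2^2) / (2*L1*L2)
cos(theta2) = (26.01 - 30.25 - 12.25) / 38.5
cos(theta2) = -0.428312
theta2 = 115.3605 degrees


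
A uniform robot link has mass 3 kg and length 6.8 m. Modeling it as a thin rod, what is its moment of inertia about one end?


I = (1/3) * m * L^2
= (1/3) * 3 * 6.8^2
= 0.333333 * 3 * 46.24
= 46.24 kg*m^2


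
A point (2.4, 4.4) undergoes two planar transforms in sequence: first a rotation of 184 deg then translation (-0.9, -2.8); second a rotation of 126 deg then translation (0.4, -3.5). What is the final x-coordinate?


After transform 1:
x1 = cos(184)*2.4 - sin(184)*4.4 + -0.9 = -2.9872
y1 = sin(184)*2.4 + cos(184)*4.4 + -2.8 = -7.3567
After transform 2:
x2 = cos(126)*-2.9872 - sin(126)*-7.3567 + 0.4
= 8.1075


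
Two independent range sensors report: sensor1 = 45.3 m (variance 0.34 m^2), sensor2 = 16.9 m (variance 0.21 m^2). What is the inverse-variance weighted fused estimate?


w1 = (1/var1) / (1/var1 + 1/var2)
   = 2.9412 / (2.9412 + 4.7619) = 0.3818
w2 = 1 - w1 = 0.6182
fused = w1*s1 + w2*s2 = 17.2964 + 10.4473
= 27.7436 m


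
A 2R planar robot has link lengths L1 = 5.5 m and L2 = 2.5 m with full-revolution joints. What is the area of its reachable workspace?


r_max = L1 + L2 = 8.0 m
r_min = |L1 - L2| = 3.0 m
Area = pi*(r_max^2 - r_min^2)
= pi*(64.0 - 9.0)
= pi * 55.0
= 172.7876 m^2


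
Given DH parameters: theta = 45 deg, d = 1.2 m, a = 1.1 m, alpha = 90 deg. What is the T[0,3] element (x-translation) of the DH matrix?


T[0,3] = a * cos(theta)
= 1.1 * cos(45 deg)
= 1.1 * 0.7071
= 0.7778


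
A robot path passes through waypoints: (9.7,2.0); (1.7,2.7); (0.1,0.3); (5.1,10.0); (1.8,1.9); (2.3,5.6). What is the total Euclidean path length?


Segment lengths:
  seg1 = sqrt((-8.0)^2 + (0.7)^2) = 8.0306
  seg2 = sqrt((-1.6)^2 + (-2.4)^2) = 2.8844
  seg3 = sqrt((5.0)^2 + (9.7)^2) = 10.9128
  seg4 = sqrt((-3.3)^2 + (-8.1)^2) = 8.7464
  seg5 = sqrt((0.5)^2 + (3.7)^2) = 3.7336
Total = 34.3079


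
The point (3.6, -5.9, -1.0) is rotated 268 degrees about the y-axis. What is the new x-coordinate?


Rotation about y-axis: x' = x*cos(theta) + z*sin(theta)
= 3.6 * -0.0349 + -1.0 * -0.9994
= 0.8738


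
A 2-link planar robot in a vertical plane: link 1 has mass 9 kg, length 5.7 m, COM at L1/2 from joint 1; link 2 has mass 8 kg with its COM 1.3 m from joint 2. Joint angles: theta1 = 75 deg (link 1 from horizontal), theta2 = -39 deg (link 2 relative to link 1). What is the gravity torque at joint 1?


Horizontal distance from joint 1 to link-1 COM:
  x_c1 = (L1/2)*cos(t1) = 2.85 * 0.2588 = 0.7376 m
Horizontal distance from joint 1 to link-2 COM:
  x_c2 = L1*cos(t1) + Lc2*cos(t1+t2)
       = 5.7*0.2588 + 1.3*0.809 = 2.527 m
tau1 = m1*g*x_c1 + m2*g*x_c2
     = 9*9.81*0.7376 + 8*9.81*2.527
     = 65.1257 + 198.3182
     = 263.444 Nm


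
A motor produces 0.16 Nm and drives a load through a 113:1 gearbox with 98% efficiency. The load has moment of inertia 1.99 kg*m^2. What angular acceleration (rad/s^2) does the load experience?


tau_out = tau_motor * N * eta
= 0.16 * 113 * 0.98 = 17.7184 Nm
alpha = tau_out / I = 17.7184 / 1.99
= 8.9037 rad/s^2


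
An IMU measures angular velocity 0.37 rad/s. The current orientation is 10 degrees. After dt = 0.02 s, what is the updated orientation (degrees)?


delta_theta = w * dt = 0.37 * 0.02 = 0.0074 rad
= 0.424 deg
theta_new = 10 + 0.424 = 10.424 deg


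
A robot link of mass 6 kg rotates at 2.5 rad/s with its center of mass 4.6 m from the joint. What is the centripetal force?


F = m * omega^2 * r
= 6 * 2.5^2 * 4.6
= 6 * 6.25 * 4.6
= 172.5 N


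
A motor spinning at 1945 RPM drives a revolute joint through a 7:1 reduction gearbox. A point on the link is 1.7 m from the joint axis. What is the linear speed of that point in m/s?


omega_motor = 1945 * 2*pi/60 = 203.6799 rad/s
omega_joint = omega_motor / 7 = 29.0971 rad/s
v = omega_joint * r = 29.0971 * 1.7
= 49.4651 m/s


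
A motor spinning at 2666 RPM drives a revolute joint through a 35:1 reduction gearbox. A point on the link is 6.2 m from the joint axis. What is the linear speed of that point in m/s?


omega_motor = 2666 * 2*pi/60 = 279.1829 rad/s
omega_joint = omega_motor / 35 = 7.9767 rad/s
v = omega_joint * r = 7.9767 * 6.2
= 49.4553 m/s


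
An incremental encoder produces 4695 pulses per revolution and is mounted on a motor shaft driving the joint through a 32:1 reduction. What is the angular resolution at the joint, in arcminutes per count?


counts per rev = 4695
effective counts at joint = 4695 * 32 = 150240
resolution = 360*60 / 150240
= 0.1438 arcmin/count


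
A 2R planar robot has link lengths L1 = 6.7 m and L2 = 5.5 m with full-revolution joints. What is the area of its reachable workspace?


r_max = L1 + L2 = 12.2 m
r_min = |L1 - L2| = 1.2 m
Area = pi*(r_max^2 - r_min^2)
= pi*(148.84 - 1.44)
= pi * 147.4
= 463.0708 m^2


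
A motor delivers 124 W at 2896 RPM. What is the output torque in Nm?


omega = 2896 * 2*pi/60 = 303.2684 rad/s
tau = P / omega = 124 / 303.2684
= 0.4089 Nm


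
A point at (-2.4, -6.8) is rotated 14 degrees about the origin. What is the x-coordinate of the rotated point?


x' = x*cos(theta) - y*sin(theta)
cos(14 deg) = 0.9703, sin(14 deg) = 0.2419
x' = -2.4 * 0.9703 - -6.8 * 0.2419
= -2.3287 - -1.6451
= -0.6836


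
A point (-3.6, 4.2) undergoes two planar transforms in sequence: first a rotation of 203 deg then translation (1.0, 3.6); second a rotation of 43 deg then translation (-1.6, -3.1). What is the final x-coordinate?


After transform 1:
x1 = cos(203)*-3.6 - sin(203)*4.2 + 1.0 = 5.9549
y1 = sin(203)*-3.6 + cos(203)*4.2 + 3.6 = 1.1405
After transform 2:
x2 = cos(43)*5.9549 - sin(43)*1.1405 + -1.6
= 1.9773


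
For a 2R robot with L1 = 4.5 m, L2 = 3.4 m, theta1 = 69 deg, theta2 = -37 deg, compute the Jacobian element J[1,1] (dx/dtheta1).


J[1,1] = -L1*sin(t1) - L2*sin(t1+t2)
= -4.5*sin(69) - 3.4*sin(32)
= -6.0028


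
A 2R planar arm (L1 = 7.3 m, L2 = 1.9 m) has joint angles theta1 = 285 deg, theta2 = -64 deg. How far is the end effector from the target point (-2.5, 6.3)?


End effector via forward kinematics:
x = L1*cos(t1) + L2*cos(t1+t2) = 0.4554
y = L1*sin(t1) + L2*sin(t1+t2) = -8.2978
Distance to target:
d = sqrt((-2.5 - 0.4554)^2 + (6.3 - -8.2978)^2)
= sqrt(8.7346 + 213.0949)
= 14.8939 m


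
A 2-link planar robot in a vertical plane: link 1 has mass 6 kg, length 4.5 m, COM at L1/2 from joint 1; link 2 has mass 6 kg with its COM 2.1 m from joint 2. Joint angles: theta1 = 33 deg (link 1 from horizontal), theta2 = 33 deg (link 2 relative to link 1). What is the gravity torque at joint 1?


Horizontal distance from joint 1 to link-1 COM:
  x_c1 = (L1/2)*cos(t1) = 2.25 * 0.8387 = 1.887 m
Horizontal distance from joint 1 to link-2 COM:
  x_c2 = L1*cos(t1) + Lc2*cos(t1+t2)
       = 4.5*0.8387 + 2.1*0.4067 = 4.6282 m
tau1 = m1*g*x_c1 + m2*g*x_c2
     = 6*9.81*1.887 + 6*9.81*4.6282
     = 111.0693 + 272.4138
     = 383.4831 Nm


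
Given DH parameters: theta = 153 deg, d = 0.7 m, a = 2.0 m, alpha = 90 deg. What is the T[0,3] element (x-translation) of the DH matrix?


T[0,3] = a * cos(theta)
= 2.0 * cos(153 deg)
= 2.0 * -0.891
= -1.782


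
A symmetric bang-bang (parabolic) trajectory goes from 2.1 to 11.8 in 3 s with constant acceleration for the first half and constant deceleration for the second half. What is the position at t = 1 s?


Symmetric rest-to-rest: each phase covers (pf-p0)/2 in time T/2. 0.5*a*(T/2)^2 = (pf-p0)/2 => a = 4*(pf-p0)/T^2
a = 4*(11.8-2.1)/3^2 = 4.3111
t = 1 is in the acceleration phase (t <= T/2).
p = p0 + 0.5*a*t^2 = 2.1 + 0.5*4.3111*1^2
= 4.2556


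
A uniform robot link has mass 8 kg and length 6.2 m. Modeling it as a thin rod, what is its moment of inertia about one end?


I = (1/3) * m * L^2
= (1/3) * 8 * 6.2^2
= 0.333333 * 8 * 38.44
= 102.5067 kg*m^2


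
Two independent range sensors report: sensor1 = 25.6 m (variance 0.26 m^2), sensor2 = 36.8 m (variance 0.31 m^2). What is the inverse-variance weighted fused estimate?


w1 = (1/var1) / (1/var1 + 1/var2)
   = 3.8462 / (3.8462 + 3.2258) = 0.5439
w2 = 1 - w1 = 0.4561
fused = w1*s1 + w2*s2 = 13.9228 + 16.786
= 30.7088 m


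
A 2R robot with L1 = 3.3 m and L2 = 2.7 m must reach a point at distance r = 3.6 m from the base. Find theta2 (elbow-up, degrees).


cos(theta2) = (r^2 - L1^2 - L2^2) / (2*L1*L2)
cos(theta2) = (12.96 - 10.89 - 7.29) / 17.82
cos(theta2) = -0.292929
theta2 = 107.0334 degrees


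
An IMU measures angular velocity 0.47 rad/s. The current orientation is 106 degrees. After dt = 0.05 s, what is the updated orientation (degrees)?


delta_theta = w * dt = 0.47 * 0.05 = 0.0235 rad
= 1.3465 deg
theta_new = 106 + 1.3465 = 107.3465 deg


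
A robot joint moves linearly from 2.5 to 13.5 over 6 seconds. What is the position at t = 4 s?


s = t/T = 4/6 = 0.6667
p(t) = p0 + (pf-p0)*s
= 2.5 + (13.5 - 2.5) * 0.6667
= 9.8333


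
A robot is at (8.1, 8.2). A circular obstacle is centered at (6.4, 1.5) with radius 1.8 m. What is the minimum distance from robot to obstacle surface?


center_dist = sqrt((8.1-6.4)^2 + (8.2-1.5)^2)
= sqrt(2.89 + 44.89)
= 6.9123
min_dist = center_dist - radius = 6.9123 - 1.8 = 5.1123 m


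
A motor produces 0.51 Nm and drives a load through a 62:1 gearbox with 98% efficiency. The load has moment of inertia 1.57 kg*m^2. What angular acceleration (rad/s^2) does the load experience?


tau_out = tau_motor * N * eta
= 0.51 * 62 * 0.98 = 30.9876 Nm
alpha = tau_out / I = 30.9876 / 1.57
= 19.7373 rad/s^2


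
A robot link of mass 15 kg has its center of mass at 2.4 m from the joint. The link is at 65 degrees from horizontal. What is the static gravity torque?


tau = m*g*L*cos(angle)
= 15 * 9.81 * 2.4 * cos(65 deg)
= 15 * 9.81 * 2.4 * 0.4226
= 149.2519 Nm


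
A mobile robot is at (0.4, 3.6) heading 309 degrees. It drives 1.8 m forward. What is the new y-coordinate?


y_new = y0 + d*sin(theta)
= 3.6 + 1.8*sin(309)
= 3.6 + -1.3989
= 2.2011


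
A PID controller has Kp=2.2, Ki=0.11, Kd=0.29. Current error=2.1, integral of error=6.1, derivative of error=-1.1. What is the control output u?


u = Kp*e + Ki*int(e) + Kd*de/dt
= 2.2*2.1 + 0.11*6.1 + 0.29*(-1.1)
= 4.62 + 0.671 + -0.319
= 4.972


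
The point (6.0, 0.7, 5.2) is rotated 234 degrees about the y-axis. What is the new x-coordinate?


Rotation about y-axis: x' = x*cos(theta) + z*sin(theta)
= 6.0 * -0.5878 + 5.2 * -0.809
= -7.7336


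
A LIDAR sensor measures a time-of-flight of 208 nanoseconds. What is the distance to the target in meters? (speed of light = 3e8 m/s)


tof = 208 ns = 2.08e-07 s
dist = c * tof / 2
= 3e8 * 2.08e-07 / 2
= 31.2 m


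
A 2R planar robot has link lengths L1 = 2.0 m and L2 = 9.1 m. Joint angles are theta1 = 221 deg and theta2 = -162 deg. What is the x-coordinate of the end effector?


Convert angles to radians: theta1 = 3.8572, theta2 = -2.8274
x = L1*cos(theta1) + L2*cos(theta1+theta2)
x = -1.5094 + 4.6868
x = 3.1774


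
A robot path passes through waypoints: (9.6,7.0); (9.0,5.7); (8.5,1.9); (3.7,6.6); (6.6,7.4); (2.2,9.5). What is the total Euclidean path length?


Segment lengths:
  seg1 = sqrt((-0.6)^2 + (-1.3)^2) = 1.4318
  seg2 = sqrt((-0.5)^2 + (-3.8)^2) = 3.8328
  seg3 = sqrt((-4.8)^2 + (4.7)^2) = 6.7179
  seg4 = sqrt((2.9)^2 + (0.8)^2) = 3.0083
  seg5 = sqrt((-4.4)^2 + (2.1)^2) = 4.8754
Total = 19.8662


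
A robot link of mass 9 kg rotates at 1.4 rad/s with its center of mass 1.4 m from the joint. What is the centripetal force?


F = m * omega^2 * r
= 9 * 1.4^2 * 1.4
= 9 * 1.96 * 1.4
= 24.696 N


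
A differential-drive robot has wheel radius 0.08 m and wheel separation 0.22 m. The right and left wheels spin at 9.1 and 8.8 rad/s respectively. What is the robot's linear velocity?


vR = r*wR = 0.08*9.1 = 0.728 m/s
vL = r*wL = 0.08*8.8 = 0.704 m/s
v = (vR+vL)/2 = 0.716 m/s
omega = (vR-vL)/L = 0.1091 rad/s
linear velocity = 0.716 m/s


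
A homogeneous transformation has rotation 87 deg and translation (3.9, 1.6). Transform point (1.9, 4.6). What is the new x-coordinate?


x' = cos(theta)*px - sin(theta)*py + tx
= 0.0523*1.9 - 0.9986*4.6 + 3.9
= -0.5943


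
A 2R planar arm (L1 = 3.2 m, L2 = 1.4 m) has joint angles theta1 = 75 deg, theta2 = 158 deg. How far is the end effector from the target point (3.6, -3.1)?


End effector via forward kinematics:
x = L1*cos(t1) + L2*cos(t1+t2) = -0.0143
y = L1*sin(t1) + L2*sin(t1+t2) = 1.9729
Distance to target:
d = sqrt((3.6 - -0.0143)^2 + (-3.1 - 1.9729)^2)
= sqrt(13.0633 + 25.734)
= 6.2288 m


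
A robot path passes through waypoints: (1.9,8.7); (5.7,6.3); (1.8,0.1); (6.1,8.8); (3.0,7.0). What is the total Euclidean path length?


Segment lengths:
  seg1 = sqrt((3.8)^2 + (-2.4)^2) = 4.4944
  seg2 = sqrt((-3.9)^2 + (-6.2)^2) = 7.3246
  seg3 = sqrt((4.3)^2 + (8.7)^2) = 9.7046
  seg4 = sqrt((-3.1)^2 + (-1.8)^2) = 3.5847
Total = 25.1084


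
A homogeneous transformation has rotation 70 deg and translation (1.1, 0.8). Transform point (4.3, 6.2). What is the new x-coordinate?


x' = cos(theta)*px - sin(theta)*py + tx
= 0.342*4.3 - 0.9397*6.2 + 1.1
= -3.2554


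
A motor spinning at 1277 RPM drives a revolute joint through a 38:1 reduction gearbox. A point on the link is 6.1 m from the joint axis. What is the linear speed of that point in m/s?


omega_motor = 1277 * 2*pi/60 = 133.7271 rad/s
omega_joint = omega_motor / 38 = 3.5191 rad/s
v = omega_joint * r = 3.5191 * 6.1
= 21.4667 m/s


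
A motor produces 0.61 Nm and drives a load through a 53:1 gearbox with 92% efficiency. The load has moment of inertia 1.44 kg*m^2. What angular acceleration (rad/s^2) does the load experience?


tau_out = tau_motor * N * eta
= 0.61 * 53 * 0.92 = 29.7436 Nm
alpha = tau_out / I = 29.7436 / 1.44
= 20.6553 rad/s^2


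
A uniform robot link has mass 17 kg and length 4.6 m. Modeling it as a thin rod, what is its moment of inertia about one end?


I = (1/3) * m * L^2
= (1/3) * 17 * 4.6^2
= 0.333333 * 17 * 21.16
= 119.9067 kg*m^2


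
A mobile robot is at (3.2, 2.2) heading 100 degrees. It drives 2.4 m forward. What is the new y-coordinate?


y_new = y0 + d*sin(theta)
= 2.2 + 2.4*sin(100)
= 2.2 + 2.3635
= 4.5635


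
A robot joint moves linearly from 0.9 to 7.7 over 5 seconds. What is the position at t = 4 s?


s = t/T = 4/5 = 0.8
p(t) = p0 + (pf-p0)*s
= 0.9 + (7.7 - 0.9) * 0.8
= 6.34


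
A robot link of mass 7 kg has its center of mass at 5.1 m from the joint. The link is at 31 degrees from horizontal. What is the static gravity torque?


tau = m*g*L*cos(angle)
= 7 * 9.81 * 5.1 * cos(31 deg)
= 7 * 9.81 * 5.1 * 0.8572
= 300.1946 Nm


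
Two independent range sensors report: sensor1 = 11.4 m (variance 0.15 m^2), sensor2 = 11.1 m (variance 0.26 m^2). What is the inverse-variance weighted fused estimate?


w1 = (1/var1) / (1/var1 + 1/var2)
   = 6.6667 / (6.6667 + 3.8462) = 0.6341
w2 = 1 - w1 = 0.3659
fused = w1*s1 + w2*s2 = 7.2293 + 4.061
= 11.2902 m


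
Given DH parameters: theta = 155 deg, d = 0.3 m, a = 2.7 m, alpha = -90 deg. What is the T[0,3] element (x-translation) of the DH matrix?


T[0,3] = a * cos(theta)
= 2.7 * cos(155 deg)
= 2.7 * -0.9063
= -2.447


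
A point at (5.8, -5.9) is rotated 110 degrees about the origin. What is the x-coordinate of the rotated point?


x' = x*cos(theta) - y*sin(theta)
cos(110 deg) = -0.342, sin(110 deg) = 0.9397
x' = 5.8 * -0.342 - -5.9 * 0.9397
= -1.9837 - -5.5442
= 3.5605


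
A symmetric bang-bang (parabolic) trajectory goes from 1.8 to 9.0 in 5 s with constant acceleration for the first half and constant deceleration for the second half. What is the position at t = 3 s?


Symmetric rest-to-rest: each phase covers (pf-p0)/2 in time T/2. 0.5*a*(T/2)^2 = (pf-p0)/2 => a = 4*(pf-p0)/T^2
a = 4*(9.0-1.8)/5^2 = 1.152
t = 3 is in the deceleration phase (t > T/2).
p = pf - 0.5*a*(T-t)^2 = 9.0 - 0.5*1.152*2^2
= 6.696


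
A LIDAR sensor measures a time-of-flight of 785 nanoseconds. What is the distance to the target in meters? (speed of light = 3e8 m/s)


tof = 785 ns = 7.85e-07 s
dist = c * tof / 2
= 3e8 * 7.85e-07 / 2
= 117.75 m


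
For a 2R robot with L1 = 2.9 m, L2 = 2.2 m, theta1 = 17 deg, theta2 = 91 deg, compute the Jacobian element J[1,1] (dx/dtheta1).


J[1,1] = -L1*sin(t1) - L2*sin(t1+t2)
= -2.9*sin(17) - 2.2*sin(108)
= -2.9402


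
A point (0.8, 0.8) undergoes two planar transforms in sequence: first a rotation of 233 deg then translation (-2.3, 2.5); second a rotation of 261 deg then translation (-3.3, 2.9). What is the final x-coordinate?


After transform 1:
x1 = cos(233)*0.8 - sin(233)*0.8 + -2.3 = -2.1425
y1 = sin(233)*0.8 + cos(233)*0.8 + 2.5 = 1.3796
After transform 2:
x2 = cos(261)*-2.1425 - sin(261)*1.3796 + -3.3
= -1.6022


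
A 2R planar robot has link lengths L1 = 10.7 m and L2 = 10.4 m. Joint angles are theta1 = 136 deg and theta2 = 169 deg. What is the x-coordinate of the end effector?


Convert angles to radians: theta1 = 2.3736, theta2 = 2.9496
x = L1*cos(theta1) + L2*cos(theta1+theta2)
x = -7.6969 + 5.9652
x = -1.7317


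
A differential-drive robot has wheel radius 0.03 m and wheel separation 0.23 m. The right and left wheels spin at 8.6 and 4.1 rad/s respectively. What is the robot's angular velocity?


vR = r*wR = 0.03*8.6 = 0.258 m/s
vL = r*wL = 0.03*4.1 = 0.123 m/s
v = (vR+vL)/2 = 0.1905 m/s
omega = (vR-vL)/L = 0.587 rad/s
angular velocity = 0.587 rad/s


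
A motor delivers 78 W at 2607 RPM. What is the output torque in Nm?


omega = 2607 * 2*pi/60 = 273.0044 rad/s
tau = P / omega = 78 / 273.0044
= 0.2857 Nm


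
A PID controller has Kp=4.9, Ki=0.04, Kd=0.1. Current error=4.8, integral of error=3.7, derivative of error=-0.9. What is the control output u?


u = Kp*e + Ki*int(e) + Kd*de/dt
= 4.9*4.8 + 0.04*3.7 + 0.1*(-0.9)
= 23.52 + 0.148 + -0.09
= 23.578


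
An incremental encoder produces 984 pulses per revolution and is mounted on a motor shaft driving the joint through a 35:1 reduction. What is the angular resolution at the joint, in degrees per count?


counts per rev = 984
effective counts at joint = 984 * 35 = 34440
resolution = 360 / 34440
= 0.0105 deg/count


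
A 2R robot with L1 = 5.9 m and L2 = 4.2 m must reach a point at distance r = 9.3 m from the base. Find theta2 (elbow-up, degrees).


cos(theta2) = (r^2 - L1^2 - L2^2) / (2*L1*L2)
cos(theta2) = (86.49 - 34.81 - 17.64) / 49.56
cos(theta2) = 0.686844
theta2 = 46.6192 degrees


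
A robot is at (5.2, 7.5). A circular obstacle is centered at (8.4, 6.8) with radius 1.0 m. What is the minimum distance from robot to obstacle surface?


center_dist = sqrt((5.2-8.4)^2 + (7.5-6.8)^2)
= sqrt(10.24 + 0.49)
= 3.2757
min_dist = center_dist - radius = 3.2757 - 1.0 = 2.2757 m


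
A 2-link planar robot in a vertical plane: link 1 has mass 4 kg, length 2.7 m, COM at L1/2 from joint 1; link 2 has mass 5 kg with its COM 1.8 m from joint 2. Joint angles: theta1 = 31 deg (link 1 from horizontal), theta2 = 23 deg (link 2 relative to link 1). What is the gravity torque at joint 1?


Horizontal distance from joint 1 to link-1 COM:
  x_c1 = (L1/2)*cos(t1) = 1.35 * 0.8572 = 1.1572 m
Horizontal distance from joint 1 to link-2 COM:
  x_c2 = L1*cos(t1) + Lc2*cos(t1+t2)
       = 2.7*0.8572 + 1.8*0.5878 = 3.3724 m
tau1 = m1*g*x_c1 + m2*g*x_c2
     = 4*9.81*1.1572 + 5*9.81*3.3724
     = 45.4076 + 165.4145
     = 210.8221 Nm


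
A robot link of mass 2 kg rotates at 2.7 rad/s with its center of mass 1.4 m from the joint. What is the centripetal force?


F = m * omega^2 * r
= 2 * 2.7^2 * 1.4
= 2 * 7.29 * 1.4
= 20.412 N


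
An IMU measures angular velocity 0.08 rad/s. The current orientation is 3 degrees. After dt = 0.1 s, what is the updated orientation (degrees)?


delta_theta = w * dt = 0.08 * 0.1 = 0.008 rad
= 0.4584 deg
theta_new = 3 + 0.4584 = 3.4584 deg


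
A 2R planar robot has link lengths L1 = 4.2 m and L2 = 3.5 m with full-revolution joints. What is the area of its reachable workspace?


r_max = L1 + L2 = 7.7 m
r_min = |L1 - L2| = 0.7 m
Area = pi*(r_max^2 - r_min^2)
= pi*(59.29 - 0.49)
= pi * 58.8
= 184.7256 m^2


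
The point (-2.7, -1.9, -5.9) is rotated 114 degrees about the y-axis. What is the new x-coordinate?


Rotation about y-axis: x' = x*cos(theta) + z*sin(theta)
= -2.7 * -0.4067 + -5.9 * 0.9135
= -4.2917


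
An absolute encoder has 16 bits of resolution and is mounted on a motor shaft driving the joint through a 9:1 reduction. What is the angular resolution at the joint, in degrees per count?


counts = 2^16 = 65536
effective counts at joint = 65536 * 9 = 589824
resolution = 360 / 589824
= 6.1035e-04 deg/count


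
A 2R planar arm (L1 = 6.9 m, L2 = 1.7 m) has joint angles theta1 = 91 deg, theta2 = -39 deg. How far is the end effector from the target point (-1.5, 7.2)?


End effector via forward kinematics:
x = L1*cos(t1) + L2*cos(t1+t2) = 0.9262
y = L1*sin(t1) + L2*sin(t1+t2) = 8.2386
Distance to target:
d = sqrt((-1.5 - 0.9262)^2 + (7.2 - 8.2386)^2)
= sqrt(5.8865 + 1.0786)
= 2.6391 m


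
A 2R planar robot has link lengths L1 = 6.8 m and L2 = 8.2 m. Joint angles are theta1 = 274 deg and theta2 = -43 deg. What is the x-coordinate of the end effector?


Convert angles to radians: theta1 = 4.7822, theta2 = -0.7505
x = L1*cos(theta1) + L2*cos(theta1+theta2)
x = 0.4743 + -5.1604
x = -4.6861


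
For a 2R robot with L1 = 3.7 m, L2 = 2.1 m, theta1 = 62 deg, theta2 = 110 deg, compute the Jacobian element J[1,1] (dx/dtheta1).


J[1,1] = -L1*sin(t1) - L2*sin(t1+t2)
= -3.7*sin(62) - 2.1*sin(172)
= -3.5592


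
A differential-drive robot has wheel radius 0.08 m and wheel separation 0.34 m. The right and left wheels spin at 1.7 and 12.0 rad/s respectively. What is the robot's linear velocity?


vR = r*wR = 0.08*1.7 = 0.136 m/s
vL = r*wL = 0.08*12.0 = 0.96 m/s
v = (vR+vL)/2 = 0.548 m/s
omega = (vR-vL)/L = -2.4235 rad/s
linear velocity = 0.548 m/s


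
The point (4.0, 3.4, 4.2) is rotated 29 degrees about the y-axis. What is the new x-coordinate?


Rotation about y-axis: x' = x*cos(theta) + z*sin(theta)
= 4.0 * 0.8746 + 4.2 * 0.4848
= 5.5347


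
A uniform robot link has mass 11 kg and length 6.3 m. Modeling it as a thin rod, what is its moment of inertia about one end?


I = (1/3) * m * L^2
= (1/3) * 11 * 6.3^2
= 0.333333 * 11 * 39.69
= 145.53 kg*m^2


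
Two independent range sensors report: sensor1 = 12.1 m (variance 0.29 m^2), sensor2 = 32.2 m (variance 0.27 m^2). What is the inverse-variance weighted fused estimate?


w1 = (1/var1) / (1/var1 + 1/var2)
   = 3.4483 / (3.4483 + 3.7037) = 0.4821
w2 = 1 - w1 = 0.5179
fused = w1*s1 + w2*s2 = 5.8339 + 16.675
= 22.5089 m


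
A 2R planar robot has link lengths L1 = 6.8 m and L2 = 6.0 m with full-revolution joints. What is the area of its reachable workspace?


r_max = L1 + L2 = 12.8 m
r_min = |L1 - L2| = 0.8 m
Area = pi*(r_max^2 - r_min^2)
= pi*(163.84 - 0.64)
= pi * 163.2
= 512.7079 m^2


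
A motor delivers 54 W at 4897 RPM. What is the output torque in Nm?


omega = 4897 * 2*pi/60 = 512.8126 rad/s
tau = P / omega = 54 / 512.8126
= 0.1053 Nm


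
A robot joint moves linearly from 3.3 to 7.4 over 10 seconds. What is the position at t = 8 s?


s = t/T = 8/10 = 0.8
p(t) = p0 + (pf-p0)*s
= 3.3 + (7.4 - 3.3) * 0.8
= 6.58


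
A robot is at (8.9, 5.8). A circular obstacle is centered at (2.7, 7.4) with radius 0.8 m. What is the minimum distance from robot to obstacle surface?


center_dist = sqrt((8.9-2.7)^2 + (5.8-7.4)^2)
= sqrt(38.44 + 2.56)
= 6.4031
min_dist = center_dist - radius = 6.4031 - 0.8 = 5.6031 m


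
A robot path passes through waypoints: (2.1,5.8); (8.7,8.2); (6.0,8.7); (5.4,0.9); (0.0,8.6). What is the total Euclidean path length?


Segment lengths:
  seg1 = sqrt((6.6)^2 + (2.4)^2) = 7.0228
  seg2 = sqrt((-2.7)^2 + (0.5)^2) = 2.7459
  seg3 = sqrt((-0.6)^2 + (-7.8)^2) = 7.823
  seg4 = sqrt((-5.4)^2 + (7.7)^2) = 9.4048
Total = 26.9966


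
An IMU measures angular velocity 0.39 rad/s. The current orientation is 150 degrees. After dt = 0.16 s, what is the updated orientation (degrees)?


delta_theta = w * dt = 0.39 * 0.16 = 0.0624 rad
= 3.5753 deg
theta_new = 150 + 3.5753 = 153.5753 deg


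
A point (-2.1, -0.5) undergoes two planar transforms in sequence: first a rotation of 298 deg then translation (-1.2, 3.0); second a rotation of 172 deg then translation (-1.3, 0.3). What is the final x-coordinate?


After transform 1:
x1 = cos(298)*-2.1 - sin(298)*-0.5 + -1.2 = -2.6274
y1 = sin(298)*-2.1 + cos(298)*-0.5 + 3.0 = 4.6195
After transform 2:
x2 = cos(172)*-2.6274 - sin(172)*4.6195 + -1.3
= 0.6589


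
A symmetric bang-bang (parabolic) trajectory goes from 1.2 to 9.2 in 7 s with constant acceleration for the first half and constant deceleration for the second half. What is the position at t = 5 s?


Symmetric rest-to-rest: each phase covers (pf-p0)/2 in time T/2. 0.5*a*(T/2)^2 = (pf-p0)/2 => a = 4*(pf-p0)/T^2
a = 4*(9.2-1.2)/7^2 = 0.6531
t = 5 is in the deceleration phase (t > T/2).
p = pf - 0.5*a*(T-t)^2 = 9.2 - 0.5*0.6531*2^2
= 7.8939


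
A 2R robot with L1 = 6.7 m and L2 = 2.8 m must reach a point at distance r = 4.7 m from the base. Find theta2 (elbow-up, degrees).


cos(theta2) = (r^2 - L1^2 - L2^2) / (2*L1*L2)
cos(theta2) = (22.09 - 44.89 - 7.84) / 37.52
cos(theta2) = -0.816631
theta2 = 144.749 degrees


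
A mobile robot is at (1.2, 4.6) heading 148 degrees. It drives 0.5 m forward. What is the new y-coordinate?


y_new = y0 + d*sin(theta)
= 4.6 + 0.5*sin(148)
= 4.6 + 0.265
= 4.865


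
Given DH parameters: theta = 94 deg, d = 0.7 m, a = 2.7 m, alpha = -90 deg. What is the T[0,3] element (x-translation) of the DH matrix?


T[0,3] = a * cos(theta)
= 2.7 * cos(94 deg)
= 2.7 * -0.0698
= -0.1883


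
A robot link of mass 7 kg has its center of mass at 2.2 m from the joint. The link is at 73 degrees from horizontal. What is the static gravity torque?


tau = m*g*L*cos(angle)
= 7 * 9.81 * 2.2 * cos(73 deg)
= 7 * 9.81 * 2.2 * 0.2924
= 44.1698 Nm


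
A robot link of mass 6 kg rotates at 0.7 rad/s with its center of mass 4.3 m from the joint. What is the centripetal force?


F = m * omega^2 * r
= 6 * 0.7^2 * 4.3
= 6 * 0.49 * 4.3
= 12.642 N


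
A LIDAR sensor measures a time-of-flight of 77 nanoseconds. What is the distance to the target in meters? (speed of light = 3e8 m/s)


tof = 77 ns = 7.7e-08 s
dist = c * tof / 2
= 3e8 * 7.7e-08 / 2
= 11.55 m


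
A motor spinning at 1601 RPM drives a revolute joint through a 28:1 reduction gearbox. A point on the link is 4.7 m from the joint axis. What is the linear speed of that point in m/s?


omega_motor = 1601 * 2*pi/60 = 167.6563 rad/s
omega_joint = omega_motor / 28 = 5.9877 rad/s
v = omega_joint * r = 5.9877 * 4.7
= 28.1423 m/s
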